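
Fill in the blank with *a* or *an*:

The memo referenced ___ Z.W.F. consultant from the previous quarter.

a

The indefinite article is chosen by the initial *sound* of the following word, not its spelling.
The initialism *Z.W.F.* is read letter by letter; the first letter, Z, is pronounced /ziː/, which begins with a consonant sound.
So the article is *a*: The memo referenced a Z.W.F. consultant from the previous quarter.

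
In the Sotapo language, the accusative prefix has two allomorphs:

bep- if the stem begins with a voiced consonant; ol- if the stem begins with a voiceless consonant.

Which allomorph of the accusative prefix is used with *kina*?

*kina* — first consonant /k/ (voiceless) → ol-.

ol-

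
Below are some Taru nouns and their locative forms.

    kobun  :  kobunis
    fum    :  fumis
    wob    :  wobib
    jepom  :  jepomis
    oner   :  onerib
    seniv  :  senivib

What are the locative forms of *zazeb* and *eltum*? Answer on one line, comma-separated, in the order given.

zazebib, eltumis

The alternation tracks the final consonant of the stem — -is when the stem ends in a nasal (*kobun*, *fum*, *jepom*); -ib when the stem ends in a non-nasal consonant (*wob*, *oner*, *seniv*).
The final consonant of *zazeb* is /b/, which is non-nasal, so the suffix is -ib, giving *zazebib*.
*eltum*: final consonant = /m/, a nasal → -is → *eltumis*.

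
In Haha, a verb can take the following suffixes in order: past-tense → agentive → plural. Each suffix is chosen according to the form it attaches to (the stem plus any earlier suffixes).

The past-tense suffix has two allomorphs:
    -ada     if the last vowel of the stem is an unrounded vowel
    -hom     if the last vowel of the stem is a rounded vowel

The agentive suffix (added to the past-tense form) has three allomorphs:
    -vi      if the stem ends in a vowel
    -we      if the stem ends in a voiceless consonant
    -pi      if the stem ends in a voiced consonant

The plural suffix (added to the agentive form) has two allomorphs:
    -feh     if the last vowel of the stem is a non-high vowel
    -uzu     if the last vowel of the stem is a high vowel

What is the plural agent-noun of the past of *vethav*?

Since the last vowel of *vethav* is /a/ (an unrounded vowel), it takes -ada, giving *vethavada*.
The final sound of the past-tense form *vethavada* is /a/, which is a vowel, so the agentive suffix is -vi, giving *vethavadavi*.
The agentive form *vethavadavi*: last vowel = /i/, a high vowel → -uzu → *vethavadaviuzu*.

vethavadaviuzu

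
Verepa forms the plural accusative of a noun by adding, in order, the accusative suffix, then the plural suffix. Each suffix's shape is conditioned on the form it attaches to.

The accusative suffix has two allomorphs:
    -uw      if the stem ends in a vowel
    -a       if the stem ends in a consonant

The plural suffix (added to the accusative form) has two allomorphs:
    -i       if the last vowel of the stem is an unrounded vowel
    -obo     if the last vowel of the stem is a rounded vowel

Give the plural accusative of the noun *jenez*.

The final sound of *jenez* is /z/, which is a consonant, so the accusative suffix is -a, giving *jeneza*.
The last vowel of the accusative form *jeneza* is /a/, which is an unrounded vowel, so the plural suffix is -i, giving *jenezai*.

jenezai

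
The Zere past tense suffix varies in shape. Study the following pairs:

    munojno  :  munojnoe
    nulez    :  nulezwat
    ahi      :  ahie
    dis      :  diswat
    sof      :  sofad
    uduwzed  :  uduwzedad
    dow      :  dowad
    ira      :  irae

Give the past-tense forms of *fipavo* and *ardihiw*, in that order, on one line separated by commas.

fipavoe, ardihiwad

Looking at the final sound of each stem: -wat when the stem ends in a sibilant (*nulez*, *dis*); -ad when the stem ends in a non-sibilant consonant (*sof*, *uduwzed*, *dow*); -e when the stem ends in a vowel (*munojno*, *ahi*, *ira*).
Since the final sound of *fipavo* is /o/ (a vowel), it takes -e, giving *fipavoe*.
*ardihiw*: final sound = /w/, a non-sibilant consonant → -ad → *ardihiwad*.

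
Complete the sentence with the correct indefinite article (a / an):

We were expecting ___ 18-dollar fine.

The indefinite article is chosen by the initial *sound* of the following word, not its spelling.
The number *18* is spoken "eighteen", beginning with /ˌeɪˈtiːn/ — a vowel sound.
So the article is *an*: We were expecting an 18-dollar fine.

an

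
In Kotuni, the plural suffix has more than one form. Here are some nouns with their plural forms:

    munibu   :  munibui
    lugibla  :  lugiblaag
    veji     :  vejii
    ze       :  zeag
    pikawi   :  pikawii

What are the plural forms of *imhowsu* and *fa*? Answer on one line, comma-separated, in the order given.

The pattern is height harmony: -i when the last vowel of the stem is a high vowel (*munibu*, *veji*, *pikawi*); -ag when the last vowel of the stem is a non-high vowel (*lugibla*, *ze*).
Since the last vowel of *imhowsu* is /u/ (a high vowel), it takes -i, giving *imhowsui*.
The last vowel of *fa* is /a/, which is a non-high vowel, so the suffix is -ag, giving *faag*.

imhowsui, faag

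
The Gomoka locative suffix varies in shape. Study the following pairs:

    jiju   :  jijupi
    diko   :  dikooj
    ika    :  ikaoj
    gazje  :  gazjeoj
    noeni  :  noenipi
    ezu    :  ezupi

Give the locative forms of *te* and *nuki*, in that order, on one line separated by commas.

teoj, nukipi

Looking at the last vowel of each stem: -pi when the last vowel of the stem is a high vowel (*jiju*, *noeni*, *ezu*); -oj when the last vowel of the stem is a non-high vowel (*diko*, *ika*, *gazje*).
*te* — last vowel /e/ (a non-high vowel) → -oj → *teoj*.
Since the last vowel of *nuki* is /i/ (a high vowel), it takes -pi, giving *nukipi*.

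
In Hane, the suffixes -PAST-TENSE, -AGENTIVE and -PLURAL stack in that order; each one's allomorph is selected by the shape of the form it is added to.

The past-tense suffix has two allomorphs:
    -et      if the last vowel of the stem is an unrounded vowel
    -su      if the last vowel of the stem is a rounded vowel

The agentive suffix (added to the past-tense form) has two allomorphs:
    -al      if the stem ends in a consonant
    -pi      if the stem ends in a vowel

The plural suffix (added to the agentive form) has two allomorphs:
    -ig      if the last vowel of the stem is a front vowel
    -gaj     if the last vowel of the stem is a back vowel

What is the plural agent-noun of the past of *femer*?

*femer* — last vowel /e/ (an unrounded vowel) → -et → *femeret*.
The final sound of the past-tense form *femeret* is /t/, which is a consonant, so the agentive suffix is -al, giving *femeretal*.
The agentive form *femeretal*: last vowel = /a/, a back vowel → -gaj → *femeretalgaj*.

femeretalgaj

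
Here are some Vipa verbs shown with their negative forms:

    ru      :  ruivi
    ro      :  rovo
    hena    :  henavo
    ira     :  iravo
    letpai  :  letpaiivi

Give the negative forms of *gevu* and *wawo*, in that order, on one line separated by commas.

gevuivi, wawovo

The pattern is height harmony: -ivi when the last vowel of the stem is a high vowel (*ru*, *letpai*); -vo when the last vowel of the stem is a non-high vowel (*ro*, *hena*, *ira*).
*gevu* — last vowel /u/ (a high vowel) → -ivi → *gevuivi*.
Since the last vowel of *wawo* is /o/ (a non-high vowel), it takes -vo, giving *wawovo*.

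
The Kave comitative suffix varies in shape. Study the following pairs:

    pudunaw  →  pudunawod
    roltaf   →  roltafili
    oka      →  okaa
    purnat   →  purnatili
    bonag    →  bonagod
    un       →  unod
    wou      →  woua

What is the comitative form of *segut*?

segutili

Looking at the final sound of each stem: -ili when the stem ends in a voiceless consonant (*roltaf*, *purnat*); -od when the stem ends in a voiced consonant (*pudunaw*, *bonag*, *un*); -a when the stem ends in a vowel (*oka*, *wou*).
The final sound of *segut* is /t/, which is a voiceless consonant, so the suffix is -ili, giving *segutili*.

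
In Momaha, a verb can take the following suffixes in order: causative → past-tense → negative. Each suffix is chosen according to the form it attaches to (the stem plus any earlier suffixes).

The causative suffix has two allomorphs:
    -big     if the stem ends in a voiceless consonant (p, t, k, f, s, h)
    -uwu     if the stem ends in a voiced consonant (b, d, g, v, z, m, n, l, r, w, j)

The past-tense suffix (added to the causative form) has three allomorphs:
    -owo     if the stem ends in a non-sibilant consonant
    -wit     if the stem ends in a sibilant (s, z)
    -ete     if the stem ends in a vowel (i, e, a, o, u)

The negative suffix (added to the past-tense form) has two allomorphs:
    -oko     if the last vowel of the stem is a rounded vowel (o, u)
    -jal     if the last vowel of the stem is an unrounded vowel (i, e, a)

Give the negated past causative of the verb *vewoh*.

*vewoh*: final consonant = /h/, voiceless → -big → *vewohbig*.
The final sound of the causative form *vewohbig* is /g/, which is a non-sibilant consonant, so the past-tense suffix is -owo, giving *vewohbigowo*.
The last vowel of the past-tense form *vewohbigowo* is /o/, which is a rounded vowel, so the negative suffix is -oko, giving *vewohbigowooko*.

vewohbigowooko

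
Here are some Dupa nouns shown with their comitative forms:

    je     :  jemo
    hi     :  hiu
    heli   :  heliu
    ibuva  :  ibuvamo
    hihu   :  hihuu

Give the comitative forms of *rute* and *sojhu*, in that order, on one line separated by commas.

rutemo, sojhuu

The suffix is conditioned by the last vowel: -u when the last vowel of the stem is a high vowel (*hi*, *heli*, *hihu*); -mo when the last vowel of the stem is a non-high vowel (*je*, *ibuva*).
*rute* — last vowel /e/ (a non-high vowel) → -mo → *rutemo*.
*sojhu* — last vowel /u/ (a high vowel) → -u → *sojhuu*.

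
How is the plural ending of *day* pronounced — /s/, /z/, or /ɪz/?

/z/

The stem *day* ends in a voiced non-sibilant sound.
The plural suffix surfaces as /ɪz/ after sibilants, /s/ after other voiceless consonants, and /z/ after other voiced sounds.
So the plural -s on *day* is pronounced /z/.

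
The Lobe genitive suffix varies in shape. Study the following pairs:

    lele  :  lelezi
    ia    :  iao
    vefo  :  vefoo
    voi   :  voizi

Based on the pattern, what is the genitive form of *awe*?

The suffix is conditioned by the last vowel: -zi when the last vowel of the stem is a front vowel (*lele*, *voi*); -o when the last vowel of the stem is a back vowel (*ia*, *vefo*).
Since the last vowel of *awe* is /e/ (a front vowel), it takes -zi, giving *awezi*.

awezi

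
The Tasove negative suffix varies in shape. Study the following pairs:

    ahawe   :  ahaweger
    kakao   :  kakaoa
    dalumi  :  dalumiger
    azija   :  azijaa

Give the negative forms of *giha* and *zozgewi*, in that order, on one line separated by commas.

The suffix is conditioned by the last vowel: -ger when the last vowel of the stem is a front vowel (*ahawe*, *dalumi*); -a when the last vowel of the stem is a back vowel (*kakao*, *azija*).
Since the last vowel of *giha* is /a/ (a back vowel), it takes -a, giving *gihaa*.
*zozgewi* — last vowel /i/ (a front vowel) → -ger → *zozgewiger*.

gihaa, zozgewiger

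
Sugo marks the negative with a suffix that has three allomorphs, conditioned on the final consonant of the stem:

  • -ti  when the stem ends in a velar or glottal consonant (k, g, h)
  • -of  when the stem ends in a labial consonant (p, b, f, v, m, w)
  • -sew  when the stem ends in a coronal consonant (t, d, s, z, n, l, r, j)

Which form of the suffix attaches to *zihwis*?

Since the final consonant of *zihwis* is /s/ (coronal), it takes -sew.

-sew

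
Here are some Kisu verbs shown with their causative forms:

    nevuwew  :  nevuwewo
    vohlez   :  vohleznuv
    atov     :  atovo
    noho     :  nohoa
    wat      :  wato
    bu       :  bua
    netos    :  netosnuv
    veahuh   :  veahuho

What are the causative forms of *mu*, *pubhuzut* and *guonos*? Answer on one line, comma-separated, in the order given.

mua, pubhuzuto, guonosnuv

The alternation tracks the final sound of the stem — -nuv when the stem ends in a sibilant (*vohlez*, *netos*); -o when the stem ends in a non-sibilant consonant (*nevuwew*, *atov*, *wat*, *veahuh*); -a when the stem ends in a vowel (*noho*, *bu*).
The final sound of *mu* is /u/, which is a vowel, so the suffix is -a, giving *mua*.
*pubhuzut* — final sound /t/ (a non-sibilant consonant) → -o → *pubhuzuto*.
The final sound of *guonos* is /s/, which is a sibilant, so the suffix is -nuv, giving *guonosnuv*.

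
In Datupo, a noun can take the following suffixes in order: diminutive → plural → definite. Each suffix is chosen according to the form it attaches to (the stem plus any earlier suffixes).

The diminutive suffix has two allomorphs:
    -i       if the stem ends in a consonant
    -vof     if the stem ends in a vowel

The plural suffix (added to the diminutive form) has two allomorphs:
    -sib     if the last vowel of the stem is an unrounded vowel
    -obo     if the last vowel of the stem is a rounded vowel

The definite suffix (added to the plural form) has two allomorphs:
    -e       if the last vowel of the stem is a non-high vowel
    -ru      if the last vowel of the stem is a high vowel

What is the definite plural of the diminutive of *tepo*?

*tepo*: final sound = /o/, a vowel → -vof → *tepovof*.
The last vowel of the diminutive form *tepovof* is /o/, which is a rounded vowel, so the plural suffix is -obo, giving *tepovofobo*.
The plural form *tepovofobo* — last vowel /o/ (a non-high vowel) → -e → *tepovofoboe*.

tepovofoboe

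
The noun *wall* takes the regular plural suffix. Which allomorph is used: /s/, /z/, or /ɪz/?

/z/

The stem *wall* ends in a voiced non-sibilant sound.
The plural suffix surfaces as /ɪz/ after sibilants, /s/ after other voiceless consonants, and /z/ after other voiced sounds.
So the plural -s on *wall* is pronounced /z/.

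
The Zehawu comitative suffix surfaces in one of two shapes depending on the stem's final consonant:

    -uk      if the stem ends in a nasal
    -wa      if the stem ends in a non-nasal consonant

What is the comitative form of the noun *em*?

emuk

Since the final consonant of *em* is /m/ (a nasal), it takes -uk, giving *emuk*.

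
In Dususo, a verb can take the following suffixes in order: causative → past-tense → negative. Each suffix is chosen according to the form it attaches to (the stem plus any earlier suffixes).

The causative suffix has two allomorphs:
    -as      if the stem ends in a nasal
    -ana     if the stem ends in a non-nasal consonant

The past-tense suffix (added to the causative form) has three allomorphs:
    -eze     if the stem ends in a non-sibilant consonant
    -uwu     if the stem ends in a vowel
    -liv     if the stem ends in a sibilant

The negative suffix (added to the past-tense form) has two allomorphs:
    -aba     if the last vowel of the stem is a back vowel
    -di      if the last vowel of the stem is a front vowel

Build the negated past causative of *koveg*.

koveganauwuaba

*koveg*: final consonant = /g/, non-nasal → -ana → *kovegana*.
The causative form *kovegana* — final sound /a/ (a vowel) → -uwu → *koveganauwu*.
Since the last vowel of the past-tense form *koveganauwu* is /u/ (a back vowel), it takes -aba, giving *koveganauwuaba*.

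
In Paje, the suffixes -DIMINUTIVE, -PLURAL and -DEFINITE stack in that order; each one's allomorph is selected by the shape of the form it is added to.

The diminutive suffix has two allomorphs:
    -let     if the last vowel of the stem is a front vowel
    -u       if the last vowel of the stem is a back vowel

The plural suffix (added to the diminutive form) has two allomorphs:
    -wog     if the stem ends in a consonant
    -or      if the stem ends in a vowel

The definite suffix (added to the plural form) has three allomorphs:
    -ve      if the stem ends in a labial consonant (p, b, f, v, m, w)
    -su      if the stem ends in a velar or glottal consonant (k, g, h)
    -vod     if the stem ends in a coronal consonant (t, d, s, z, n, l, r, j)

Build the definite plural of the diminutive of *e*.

eletwogsu

Since the last vowel of *e* is /e/ (a front vowel), it takes -let, giving *elet*.
The diminutive form *elet* — final sound /t/ (a consonant) → -wog → *eletwog*.
Since the final consonant of the plural form *eletwog* is /g/ (velar/glottal), it takes -su, giving *eletwogsu*.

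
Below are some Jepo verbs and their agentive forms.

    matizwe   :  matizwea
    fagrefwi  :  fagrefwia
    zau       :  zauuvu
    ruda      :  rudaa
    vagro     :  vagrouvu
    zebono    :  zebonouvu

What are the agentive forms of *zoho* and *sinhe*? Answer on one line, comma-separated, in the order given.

zohouvu, sinhea

Looking at the last vowel of each stem: -uvu when the last vowel of the stem is a rounded vowel (*zau*, *vagro*, *zebono*); -a when the last vowel of the stem is an unrounded vowel (*matizwe*, *fagrefwi*, *ruda*).
*zoho*: last vowel = /o/, a rounded vowel → -uvu → *zohouvu*.
The last vowel of *sinhe* is /e/, which is an unrounded vowel, so the suffix is -a, giving *sinhea*.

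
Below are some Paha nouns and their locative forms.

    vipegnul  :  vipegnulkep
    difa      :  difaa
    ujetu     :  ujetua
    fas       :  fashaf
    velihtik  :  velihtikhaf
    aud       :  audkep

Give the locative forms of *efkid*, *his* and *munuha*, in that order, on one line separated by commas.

efkidkep, hishaf, munuhaa

The suffix is conditioned by the final sound: -haf when the stem ends in a voiceless consonant (*fas*, *velihtik*); -kep when the stem ends in a voiced consonant (*vipegnul*, *aud*); -a when the stem ends in a vowel (*difa*, *ujetu*).
The final sound of *efkid* is /d/, which is a voiced consonant, so the suffix is -kep, giving *efkidkep*.
*his* — final sound /s/ (a voiceless consonant) → -haf → *hishaf*.
*munuha*: final sound = /a/, a vowel → -a → *munuhaa*.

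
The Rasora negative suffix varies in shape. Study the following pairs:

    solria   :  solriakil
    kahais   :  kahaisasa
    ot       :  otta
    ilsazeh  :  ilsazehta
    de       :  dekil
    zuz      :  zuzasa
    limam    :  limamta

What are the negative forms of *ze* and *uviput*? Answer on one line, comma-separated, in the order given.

The alternation tracks the final sound of the stem — -asa when the stem ends in a sibilant (*kahais*, *zuz*); -ta when the stem ends in a non-sibilant consonant (*ot*, *ilsazeh*, *limam*); -kil when the stem ends in a vowel (*solria*, *de*).
*ze*: final sound = /e/, a vowel → -kil → *zekil*.
*uviput* — final sound /t/ (a non-sibilant consonant) → -ta → *uviputta*.

zekil, uviputta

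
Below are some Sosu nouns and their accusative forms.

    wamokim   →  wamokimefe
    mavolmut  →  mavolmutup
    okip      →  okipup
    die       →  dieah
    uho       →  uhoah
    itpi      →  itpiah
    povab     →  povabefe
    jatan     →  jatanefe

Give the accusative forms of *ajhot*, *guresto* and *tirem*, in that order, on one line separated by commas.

ajhotup, gurestoah, tiremefe

The pattern is voicing of the final sound: -up when the stem ends in a voiceless consonant (*mavolmut*, *okip*); -efe when the stem ends in a voiced consonant (*wamokim*, *povab*, *jatan*); -ah when the stem ends in a vowel (*die*, *uho*, *itpi*).
The final sound of *ajhot* is /t/, which is a voiceless consonant, so the suffix is -up, giving *ajhotup*.
*guresto*: final sound = /o/, a vowel → -ah → *gurestoah*.
Since the final sound of *tirem* is /m/ (a voiced consonant), it takes -efe, giving *tiremefe*.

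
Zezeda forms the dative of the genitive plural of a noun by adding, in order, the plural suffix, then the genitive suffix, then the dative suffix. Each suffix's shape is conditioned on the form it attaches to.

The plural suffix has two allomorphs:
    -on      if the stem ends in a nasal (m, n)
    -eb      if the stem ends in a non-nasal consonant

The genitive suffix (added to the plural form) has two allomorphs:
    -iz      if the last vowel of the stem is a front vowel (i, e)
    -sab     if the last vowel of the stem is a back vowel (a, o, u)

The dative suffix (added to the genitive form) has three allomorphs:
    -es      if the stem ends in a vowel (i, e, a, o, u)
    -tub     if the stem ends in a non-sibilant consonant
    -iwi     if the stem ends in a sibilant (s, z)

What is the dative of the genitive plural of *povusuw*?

povusuwebiziwi

Since the final consonant of *povusuw* is /w/ (non-nasal), it takes -eb, giving *povusuweb*.
The plural form *povusuweb* — last vowel /e/ (a front vowel) → -iz → *povusuwebiz*.
The genitive form *povusuwebiz*: final sound = /z/, a sibilant → -iwi → *povusuwebiziwi*.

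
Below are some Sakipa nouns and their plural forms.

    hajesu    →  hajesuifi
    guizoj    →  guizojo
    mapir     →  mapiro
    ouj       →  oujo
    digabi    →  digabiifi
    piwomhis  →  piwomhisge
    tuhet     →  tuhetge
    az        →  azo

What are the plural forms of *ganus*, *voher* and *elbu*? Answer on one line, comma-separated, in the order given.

ganusge, vohero, elbuifi

The suffix is conditioned by the final sound: -ge when the stem ends in a voiceless consonant (*piwomhis*, *tuhet*); -o when the stem ends in a voiced consonant (*guizoj*, *mapir*, *ouj*, *az*); -ifi when the stem ends in a vowel (*hajesu*, *digabi*).
*ganus* — final sound /s/ (a voiceless consonant) → -ge → *ganusge*.
Since the final sound of *voher* is /r/ (a voiced consonant), it takes -o, giving *vohero*.
*elbu* — final sound /u/ (a vowel) → -ifi → *elbuifi*.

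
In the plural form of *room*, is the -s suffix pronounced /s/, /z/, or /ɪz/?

The stem *room* ends in a voiced non-sibilant sound.
The plural suffix surfaces as /ɪz/ after sibilants, /s/ after other voiceless consonants, and /z/ after other voiced sounds.
So the plural -s on *room* is pronounced /z/.

/z/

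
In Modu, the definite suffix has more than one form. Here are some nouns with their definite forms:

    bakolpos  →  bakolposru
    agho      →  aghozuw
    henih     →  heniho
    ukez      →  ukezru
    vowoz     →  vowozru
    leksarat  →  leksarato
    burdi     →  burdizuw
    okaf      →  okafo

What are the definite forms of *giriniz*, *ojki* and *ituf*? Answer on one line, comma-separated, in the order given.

girinizru, ojkizuw, itufo

Looking at the final sound of each stem: -ru when the stem ends in a sibilant (*bakolpos*, *ukez*, *vowoz*); -o when the stem ends in a non-sibilant consonant (*henih*, *leksarat*, *okaf*); -zuw when the stem ends in a vowel (*agho*, *burdi*).
Since the final sound of *giriniz* is /z/ (a sibilant), it takes -ru, giving *girinizru*.
*ojki*: final sound = /i/, a vowel → -zuw → *ojkizuw*.
*ituf*: final sound = /f/, a non-sibilant consonant → -o → *itufo*.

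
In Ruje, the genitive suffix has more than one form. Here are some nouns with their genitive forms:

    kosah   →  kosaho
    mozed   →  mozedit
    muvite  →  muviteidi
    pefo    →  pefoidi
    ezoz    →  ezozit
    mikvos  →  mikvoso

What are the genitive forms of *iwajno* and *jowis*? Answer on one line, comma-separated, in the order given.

iwajnoidi, jowiso

The suffix is conditioned by the final sound: -o when the stem ends in a voiceless consonant (*kosah*, *mikvos*); -it when the stem ends in a voiced consonant (*mozed*, *ezoz*); -idi when the stem ends in a vowel (*muvite*, *pefo*).
Since the final sound of *iwajno* is /o/ (a vowel), it takes -idi, giving *iwajnoidi*.
*jowis*: final sound = /s/, a voiceless consonant → -o → *jowiso*.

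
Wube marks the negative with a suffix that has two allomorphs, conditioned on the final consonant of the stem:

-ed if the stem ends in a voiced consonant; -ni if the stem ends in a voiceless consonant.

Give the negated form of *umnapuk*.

umnapukni

*umnapuk* — final consonant /k/ (voiceless) → -ni → *umnapukni*.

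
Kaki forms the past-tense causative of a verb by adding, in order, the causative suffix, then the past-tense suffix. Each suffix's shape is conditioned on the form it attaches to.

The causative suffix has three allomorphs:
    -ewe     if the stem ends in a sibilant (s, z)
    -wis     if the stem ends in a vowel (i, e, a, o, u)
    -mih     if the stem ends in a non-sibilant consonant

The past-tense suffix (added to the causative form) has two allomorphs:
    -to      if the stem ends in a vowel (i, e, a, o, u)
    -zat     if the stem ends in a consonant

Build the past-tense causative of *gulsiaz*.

*gulsiaz* — final sound /z/ (a sibilant) → -ewe → *gulsiazewe*.
The causative form *gulsiazewe*: final sound = /e/, a vowel → -to → *gulsiazeweto*.

gulsiazeweto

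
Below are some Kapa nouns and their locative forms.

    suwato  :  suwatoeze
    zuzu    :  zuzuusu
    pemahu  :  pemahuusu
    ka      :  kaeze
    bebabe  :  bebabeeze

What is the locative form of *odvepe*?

Looking at the last vowel of each stem: -usu when the last vowel of the stem is a high vowel (*zuzu*, *pemahu*); -eze when the last vowel of the stem is a non-high vowel (*suwato*, *ka*, *bebabe*).
*odvepe* — last vowel /e/ (a non-high vowel) → -eze → *odvepeeze*.

odvepeeze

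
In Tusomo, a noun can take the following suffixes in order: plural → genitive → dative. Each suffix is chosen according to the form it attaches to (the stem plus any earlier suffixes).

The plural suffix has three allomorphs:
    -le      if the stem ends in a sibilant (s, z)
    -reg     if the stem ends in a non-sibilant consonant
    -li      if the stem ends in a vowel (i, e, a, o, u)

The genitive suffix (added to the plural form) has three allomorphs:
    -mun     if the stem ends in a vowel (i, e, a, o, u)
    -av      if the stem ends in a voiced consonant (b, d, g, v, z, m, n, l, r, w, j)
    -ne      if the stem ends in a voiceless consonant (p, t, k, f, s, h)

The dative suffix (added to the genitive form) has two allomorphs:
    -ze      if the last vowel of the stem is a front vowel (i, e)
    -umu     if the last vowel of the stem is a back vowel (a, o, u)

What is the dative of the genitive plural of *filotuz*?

filotuzlemunumu

*filotuz*: final sound = /z/, a sibilant → -le → *filotuzle*.
The plural form *filotuzle*: final sound = /e/, a vowel → -mun → *filotuzlemun*.
The genitive form *filotuzlemun* — last vowel /u/ (a back vowel) → -umu → *filotuzlemunumu*.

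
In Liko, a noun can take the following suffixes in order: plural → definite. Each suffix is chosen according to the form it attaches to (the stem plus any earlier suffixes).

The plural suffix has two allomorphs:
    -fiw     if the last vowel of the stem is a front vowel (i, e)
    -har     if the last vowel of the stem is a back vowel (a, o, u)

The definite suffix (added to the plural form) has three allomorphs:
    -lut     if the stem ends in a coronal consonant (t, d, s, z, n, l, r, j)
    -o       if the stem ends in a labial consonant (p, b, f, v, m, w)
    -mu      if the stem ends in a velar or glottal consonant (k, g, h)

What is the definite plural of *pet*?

petfiwo

*pet* — last vowel /e/ (a front vowel) → -fiw → *petfiw*.
The final consonant of the plural form *petfiw* is /w/, which is labial, so the definite suffix is -o, giving *petfiwo*.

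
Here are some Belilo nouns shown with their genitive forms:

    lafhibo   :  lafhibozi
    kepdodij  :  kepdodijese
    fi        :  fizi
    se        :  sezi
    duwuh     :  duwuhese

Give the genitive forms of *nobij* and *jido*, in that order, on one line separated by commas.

nobijese, jidozi

The pattern is consonant vs. vowel: -ese when the stem ends in a consonant (*kepdodij*, *duwuh*); -zi when the stem ends in a vowel (*lafhibo*, *fi*, *se*).
Since the final sound of *nobij* is /j/ (a consonant), it takes -ese, giving *nobijese*.
The final sound of *jido* is /o/, which is a vowel, so the suffix is -zi, giving *jidozi*.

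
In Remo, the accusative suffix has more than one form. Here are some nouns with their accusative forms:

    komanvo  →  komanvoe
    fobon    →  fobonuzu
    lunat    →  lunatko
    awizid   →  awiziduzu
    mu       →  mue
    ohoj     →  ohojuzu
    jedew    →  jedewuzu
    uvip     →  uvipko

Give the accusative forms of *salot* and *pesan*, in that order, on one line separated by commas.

The pattern is voicing of the final sound: -ko when the stem ends in a voiceless consonant (*lunat*, *uvip*); -uzu when the stem ends in a voiced consonant (*fobon*, *awizid*, *ohoj*, *jedew*); -e when the stem ends in a vowel (*komanvo*, *mu*).
Since the final sound of *salot* is /t/ (a voiceless consonant), it takes -ko, giving *salotko*.
*pesan*: final sound = /n/, a voiced consonant → -uzu → *pesanuzu*.

salotko, pesanuzu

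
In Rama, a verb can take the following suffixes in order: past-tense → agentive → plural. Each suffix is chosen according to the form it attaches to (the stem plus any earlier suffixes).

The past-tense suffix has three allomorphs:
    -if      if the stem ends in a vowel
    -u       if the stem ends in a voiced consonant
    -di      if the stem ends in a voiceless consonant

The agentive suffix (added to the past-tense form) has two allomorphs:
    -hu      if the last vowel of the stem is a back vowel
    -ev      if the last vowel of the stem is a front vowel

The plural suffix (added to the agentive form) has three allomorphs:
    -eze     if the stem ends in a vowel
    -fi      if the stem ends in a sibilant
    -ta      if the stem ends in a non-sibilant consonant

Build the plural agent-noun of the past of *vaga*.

vagaifevta

The final sound of *vaga* is /a/, which is a vowel, so the past-tense suffix is -if, giving *vagaif*.
The past-tense form *vagaif* — last vowel /i/ (a front vowel) → -ev → *vagaifev*.
The agentive form *vagaifev* — final sound /v/ (a non-sibilant consonant) → -ta → *vagaifevta*.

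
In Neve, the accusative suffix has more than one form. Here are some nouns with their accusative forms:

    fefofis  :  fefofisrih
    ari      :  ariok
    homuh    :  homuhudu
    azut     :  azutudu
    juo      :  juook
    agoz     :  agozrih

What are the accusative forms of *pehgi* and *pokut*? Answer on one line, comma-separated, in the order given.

The suffix is conditioned by the final sound: -rih when the stem ends in a sibilant (*fefofis*, *agoz*); -udu when the stem ends in a non-sibilant consonant (*homuh*, *azut*); -ok when the stem ends in a vowel (*ari*, *juo*).
*pehgi*: final sound = /i/, a vowel → -ok → *pehgiok*.
*pokut*: final sound = /t/, a non-sibilant consonant → -udu → *pokutudu*.

pehgiok, pokutudu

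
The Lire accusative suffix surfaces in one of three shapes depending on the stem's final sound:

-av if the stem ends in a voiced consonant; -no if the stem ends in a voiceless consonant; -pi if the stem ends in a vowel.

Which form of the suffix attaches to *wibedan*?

-av

*wibedan* — final sound /n/ (a voiced consonant) → -av.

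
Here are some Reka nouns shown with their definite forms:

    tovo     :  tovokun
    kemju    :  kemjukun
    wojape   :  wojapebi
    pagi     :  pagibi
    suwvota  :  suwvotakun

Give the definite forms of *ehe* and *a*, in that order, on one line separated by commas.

ehebi, akun

The suffix is conditioned by the last vowel: -bi when the last vowel of the stem is a front vowel (*wojape*, *pagi*); -kun when the last vowel of the stem is a back vowel (*tovo*, *kemju*, *suwvota*).
The last vowel of *ehe* is /e/, which is a front vowel, so the suffix is -bi, giving *ehebi*.
*a*: last vowel = /a/, a back vowel → -kun → *akun*.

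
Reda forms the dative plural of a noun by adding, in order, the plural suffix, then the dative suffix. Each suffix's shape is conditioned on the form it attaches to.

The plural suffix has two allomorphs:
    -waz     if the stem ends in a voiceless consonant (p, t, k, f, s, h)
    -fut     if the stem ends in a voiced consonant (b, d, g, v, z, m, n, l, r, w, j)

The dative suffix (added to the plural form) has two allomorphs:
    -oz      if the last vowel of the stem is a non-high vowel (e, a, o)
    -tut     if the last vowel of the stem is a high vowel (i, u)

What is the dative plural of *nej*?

*nej* — final consonant /j/ (voiced) → -fut → *nejfut*.
Since the last vowel of the plural form *nejfut* is /u/ (a high vowel), it takes -tut, giving *nejfuttut*.

nejfuttut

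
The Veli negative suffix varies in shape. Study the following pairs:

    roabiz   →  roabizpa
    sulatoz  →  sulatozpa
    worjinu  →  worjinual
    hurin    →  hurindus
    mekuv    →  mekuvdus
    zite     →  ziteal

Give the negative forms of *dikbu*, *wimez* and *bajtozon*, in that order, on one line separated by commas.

dikbual, wimezpa, bajtozondus

Looking at the final sound of each stem: -pa when the stem ends in a sibilant (*roabiz*, *sulatoz*); -dus when the stem ends in a non-sibilant consonant (*hurin*, *mekuv*); -al when the stem ends in a vowel (*worjinu*, *zite*).
Since the final sound of *dikbu* is /u/ (a vowel), it takes -al, giving *dikbual*.
Since the final sound of *wimez* is /z/ (a sibilant), it takes -pa, giving *wimezpa*.
The final sound of *bajtozon* is /n/, which is a non-sibilant consonant, so the suffix is -dus, giving *bajtozondus*.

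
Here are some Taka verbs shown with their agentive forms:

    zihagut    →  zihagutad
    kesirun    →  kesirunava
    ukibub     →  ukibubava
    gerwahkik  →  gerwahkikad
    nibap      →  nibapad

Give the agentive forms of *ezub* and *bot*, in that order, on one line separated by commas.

Looking at the final consonant of each stem: -ad when the stem ends in a voiceless consonant (*zihagut*, *gerwahkik*, *nibap*); -ava when the stem ends in a voiced consonant (*kesirun*, *ukibub*).
The final consonant of *ezub* is /b/, which is voiced, so the suffix is -ava, giving *ezubava*.
Since the final consonant of *bot* is /t/ (voiceless), it takes -ad, giving *botad*.

ezubava, botad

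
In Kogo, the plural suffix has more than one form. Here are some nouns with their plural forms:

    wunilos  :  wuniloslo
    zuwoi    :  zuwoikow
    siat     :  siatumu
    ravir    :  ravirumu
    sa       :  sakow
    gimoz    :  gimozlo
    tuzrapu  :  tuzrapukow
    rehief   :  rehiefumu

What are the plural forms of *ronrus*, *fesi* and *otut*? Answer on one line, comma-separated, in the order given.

ronruslo, fesikow, otutumu

The suffix is conditioned by the final sound: -lo when the stem ends in a sibilant (*wunilos*, *gimoz*); -umu when the stem ends in a non-sibilant consonant (*siat*, *ravir*, *rehief*); -kow when the stem ends in a vowel (*zuwoi*, *sa*, *tuzrapu*).
The final sound of *ronrus* is /s/, which is a sibilant, so the suffix is -lo, giving *ronruslo*.
*fesi* — final sound /i/ (a vowel) → -kow → *fesikow*.
The final sound of *otut* is /t/, which is a non-sibilant consonant, so the suffix is -umu, giving *otutumu*.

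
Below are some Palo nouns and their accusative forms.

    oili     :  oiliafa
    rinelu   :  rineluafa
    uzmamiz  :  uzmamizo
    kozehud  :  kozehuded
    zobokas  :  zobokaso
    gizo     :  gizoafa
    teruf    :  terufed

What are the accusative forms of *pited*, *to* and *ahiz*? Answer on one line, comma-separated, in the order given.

The alternation tracks the final sound of the stem — -o when the stem ends in a sibilant (*uzmamiz*, *zobokas*); -ed when the stem ends in a non-sibilant consonant (*kozehud*, *teruf*); -afa when the stem ends in a vowel (*oili*, *rinelu*, *gizo*).
*pited*: final sound = /d/, a non-sibilant consonant → -ed → *piteded*.
*to* — final sound /o/ (a vowel) → -afa → *toafa*.
The final sound of *ahiz* is /z/, which is a sibilant, so the suffix is -o, giving *ahizo*.

piteded, toafa, ahizo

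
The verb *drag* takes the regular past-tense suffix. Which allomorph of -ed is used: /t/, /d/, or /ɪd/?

The stem *drag* ends in a voiced sound other than /d/.
The -ed suffix is realized as /ɪd/ after /t, d/; as /t/ after other voiceless consonants; and as /d/ after other voiced sounds.
So -ed on *drag* is pronounced /d/.

/d/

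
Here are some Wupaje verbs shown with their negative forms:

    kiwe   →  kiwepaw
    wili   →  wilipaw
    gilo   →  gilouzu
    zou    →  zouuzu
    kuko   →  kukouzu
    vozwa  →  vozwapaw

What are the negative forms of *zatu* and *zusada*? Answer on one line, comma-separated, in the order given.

zatuuzu, zusadapaw

The suffix is conditioned by the last vowel: -uzu when the last vowel of the stem is a rounded vowel (*gilo*, *zou*, *kuko*); -paw when the last vowel of the stem is an unrounded vowel (*kiwe*, *wili*, *vozwa*).
*zatu*: last vowel = /u/, a rounded vowel → -uzu → *zatuuzu*.
*zusada* — last vowel /a/ (an unrounded vowel) → -paw → *zusadapaw*.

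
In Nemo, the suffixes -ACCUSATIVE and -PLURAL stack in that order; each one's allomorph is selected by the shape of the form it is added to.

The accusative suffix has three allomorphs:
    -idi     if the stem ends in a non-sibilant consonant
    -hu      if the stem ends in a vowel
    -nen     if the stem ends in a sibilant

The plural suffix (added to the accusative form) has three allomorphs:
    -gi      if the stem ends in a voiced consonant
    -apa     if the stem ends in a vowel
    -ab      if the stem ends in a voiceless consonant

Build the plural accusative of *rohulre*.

rohulrehuapa

Since the final sound of *rohulre* is /e/ (a vowel), it takes -hu, giving *rohulrehu*.
The final sound of the accusative form *rohulrehu* is /u/, which is a vowel, so the plural suffix is -apa, giving *rohulrehuapa*.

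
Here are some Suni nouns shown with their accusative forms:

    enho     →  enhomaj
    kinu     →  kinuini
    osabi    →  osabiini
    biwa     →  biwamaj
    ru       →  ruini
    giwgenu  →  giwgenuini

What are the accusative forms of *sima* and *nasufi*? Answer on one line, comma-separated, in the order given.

The suffix is conditioned by the last vowel: -ini when the last vowel of the stem is a high vowel (*kinu*, *osabi*, *ru*, *giwgenu*); -maj when the last vowel of the stem is a non-high vowel (*enho*, *biwa*).
*sima* — last vowel /a/ (a non-high vowel) → -maj → *simamaj*.
Since the last vowel of *nasufi* is /i/ (a high vowel), it takes -ini, giving *nasufiini*.

simamaj, nasufiini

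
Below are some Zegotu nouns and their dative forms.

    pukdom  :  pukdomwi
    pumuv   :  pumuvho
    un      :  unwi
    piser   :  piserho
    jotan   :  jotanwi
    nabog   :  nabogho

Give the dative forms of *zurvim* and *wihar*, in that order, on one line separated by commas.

zurvimwi, wiharho

The suffix is conditioned by the final consonant: -wi when the stem ends in a nasal (*pukdom*, *un*, *jotan*); -ho when the stem ends in a non-nasal consonant (*pumuv*, *piser*, *nabog*).
*zurvim*: final consonant = /m/, a nasal → -wi → *zurvimwi*.
The final consonant of *wihar* is /r/, which is non-nasal, so the suffix is -ho, giving *wiharho*.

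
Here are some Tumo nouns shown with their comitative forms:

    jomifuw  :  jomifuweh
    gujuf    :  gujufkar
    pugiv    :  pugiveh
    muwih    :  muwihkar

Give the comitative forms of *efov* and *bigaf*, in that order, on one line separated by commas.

efoveh, bigafkar

The suffix is conditioned by the final consonant: -kar when the stem ends in a voiceless consonant (*gujuf*, *muwih*); -eh when the stem ends in a voiced consonant (*jomifuw*, *pugiv*).
Since the final consonant of *efov* is /v/ (voiced), it takes -eh, giving *efoveh*.
*bigaf* — final consonant /f/ (voiceless) → -kar → *bigafkar*.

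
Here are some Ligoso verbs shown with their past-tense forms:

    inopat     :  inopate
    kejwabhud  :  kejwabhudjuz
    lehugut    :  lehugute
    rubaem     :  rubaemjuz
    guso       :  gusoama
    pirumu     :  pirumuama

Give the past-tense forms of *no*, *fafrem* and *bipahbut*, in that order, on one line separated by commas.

The alternation tracks the final sound of the stem — -e when the stem ends in a voiceless consonant (*inopat*, *lehugut*); -juz when the stem ends in a voiced consonant (*kejwabhud*, *rubaem*); -ama when the stem ends in a vowel (*guso*, *pirumu*).
*no* — final sound /o/ (a vowel) → -ama → *noama*.
*fafrem* — final sound /m/ (a voiced consonant) → -juz → *fafremjuz*.
Since the final sound of *bipahbut* is /t/ (a voiceless consonant), it takes -e, giving *bipahbute*.

noama, fafremjuz, bipahbute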